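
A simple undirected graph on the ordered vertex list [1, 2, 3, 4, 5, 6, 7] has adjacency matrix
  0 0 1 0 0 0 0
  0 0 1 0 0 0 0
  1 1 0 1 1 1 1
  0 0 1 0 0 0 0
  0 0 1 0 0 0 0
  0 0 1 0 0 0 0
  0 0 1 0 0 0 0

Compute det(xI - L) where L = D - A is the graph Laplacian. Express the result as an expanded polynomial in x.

Reading degrees in the order [1, 2, 3, 4, 5, 6, 7] gives [1, 1, 6, 1, 1, 1, 1]; set D = diag(1, 1, 6, 1, 1, 1, 1) and form L = D - A. L has integer entries, so p(x) = det(xI - L) has integer coefficients. Expanding the determinant yields x^7 - 12x^6 + 45x^5 - 80x^4 + 75x^3 - 36x^2 + 7x. Since p(0) = det(-L) = 0, x divides p(x). By the matrix-tree theorem the graph has (1/7) * product of the nonzero eigenvalues = 1 spanning tree.

x^7 - 12x^6 + 45x^5 - 80x^4 + 75x^3 - 36x^2 + 7x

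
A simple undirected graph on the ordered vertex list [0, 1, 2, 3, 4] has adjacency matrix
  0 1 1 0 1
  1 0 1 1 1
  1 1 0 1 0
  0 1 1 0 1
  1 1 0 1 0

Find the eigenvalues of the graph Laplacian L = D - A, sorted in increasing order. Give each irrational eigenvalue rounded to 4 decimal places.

Reading degrees in the order [0, 1, 2, 3, 4] gives [3, 4, 3, 3, 3]; set D = diag(3, 4, 3, 3, 3) and form L = D - A. L is symmetric positive semidefinite, so every eigenvalue is real and nonnegative.

[0, 3, 3, 5, 5]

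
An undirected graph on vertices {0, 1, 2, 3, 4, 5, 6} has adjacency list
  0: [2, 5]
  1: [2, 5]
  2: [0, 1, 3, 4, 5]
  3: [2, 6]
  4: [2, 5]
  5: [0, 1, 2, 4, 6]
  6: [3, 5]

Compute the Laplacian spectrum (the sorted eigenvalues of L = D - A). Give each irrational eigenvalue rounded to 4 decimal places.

With the vertex order [0, 1, 2, 3, 4, 5, 6], the degrees are [2, 2, 5, 2, 2, 5, 2], giving D = diag(2, 2, 5, 2, 2, 5, 2) and L = D - A. L is symmetric positive semidefinite, so every eigenvalue is real and nonnegative. The single zero eigenvalue shows the graph is connected. The largest eigenvalue, 6.3028, is at most the vertex count 7.

[0, 1.2087, 2, 2, 2.6972, 5.7913, 6.3028]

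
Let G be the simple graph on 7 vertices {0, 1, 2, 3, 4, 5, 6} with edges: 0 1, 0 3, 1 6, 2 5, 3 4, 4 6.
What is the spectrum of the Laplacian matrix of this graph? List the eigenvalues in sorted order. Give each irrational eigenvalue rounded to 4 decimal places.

[0, 0, 1.3820, 1.3820, 2, 3.6180, 3.6180]

Each diagonal entry of L is the vertex degree and each off-diagonal entry is -1 where an edge is present, 0 otherwise; in the order [0, 1, 2, 3, 4, 5, 6] the diagonal is [2, 2, 1, 2, 2, 1, 2]. L is symmetric positive semidefinite, so every eigenvalue is real and nonnegative. The 2 zero eigenvalues correspond to the 2 connected components. The largest eigenvalue, 3.6180, is at most the vertex count 7. There are 2 zeros in the spectrum, matching the 2 components.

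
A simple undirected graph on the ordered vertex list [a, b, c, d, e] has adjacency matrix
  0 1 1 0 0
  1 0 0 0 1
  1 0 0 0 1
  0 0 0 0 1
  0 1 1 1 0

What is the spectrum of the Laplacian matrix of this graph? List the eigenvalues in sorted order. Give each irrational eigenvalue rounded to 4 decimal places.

[0, 0.8299, 2, 2.6889, 4.4812]

Reading degrees in the order [a, b, c, d, e] gives [2, 2, 2, 1, 3]; set D = diag(2, 2, 2, 1, 3) and form L = D - A. L is symmetric positive semidefinite, so every eigenvalue is real and nonnegative. The single zero eigenvalue shows the graph is connected. The largest eigenvalue, 4.4812, is at most the vertex count 5.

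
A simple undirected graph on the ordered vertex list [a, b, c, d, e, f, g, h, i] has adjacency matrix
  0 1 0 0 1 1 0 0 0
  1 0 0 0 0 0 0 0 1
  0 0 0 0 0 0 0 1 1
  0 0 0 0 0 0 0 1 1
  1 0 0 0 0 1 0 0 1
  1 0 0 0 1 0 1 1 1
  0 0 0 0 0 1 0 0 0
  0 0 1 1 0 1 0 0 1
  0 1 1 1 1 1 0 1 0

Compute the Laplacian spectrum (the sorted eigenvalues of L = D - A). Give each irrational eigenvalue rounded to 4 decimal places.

[0, 0.8480, 1.1945, 2, 2.2818, 4, 4.2960, 6.1050, 7.2746]

Each diagonal entry of L is the vertex degree and each off-diagonal entry is -1 where an edge is present, 0 otherwise; in the order [a, b, c, d, e, f, g, h, i] the diagonal is [3, 2, 2, 2, 3, 5, 1, 4, 6]. The multiplicity of 0 as a Laplacian eigenvalue equals the number of connected components. The single zero eigenvalue shows the graph is connected. The largest eigenvalue, 7.2746, is at most the vertex count 9. The eigenvalues sum to 28, which equals trace(L) = 2|E|.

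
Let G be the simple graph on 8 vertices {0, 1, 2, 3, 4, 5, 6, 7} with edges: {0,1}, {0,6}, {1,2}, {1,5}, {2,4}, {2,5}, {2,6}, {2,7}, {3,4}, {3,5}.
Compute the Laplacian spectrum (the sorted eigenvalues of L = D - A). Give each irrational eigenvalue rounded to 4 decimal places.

Each diagonal entry of L is the vertex degree and each off-diagonal entry is -1 where an edge is present, 0 otherwise; in the order [0, 1, 2, 3, 4, 5, 6, 7] the diagonal is [2, 3, 5, 2, 2, 3, 2, 1]. L is symmetric positive semidefinite, so every eigenvalue is real and nonnegative. By the matrix-tree theorem the graph has (1/8) * product of the nonzero eigenvalues = 40 spanning trees.

[0, 0.8299, 0.8972, 2, 2.6889, 2.8536, 4.4812, 6.2491]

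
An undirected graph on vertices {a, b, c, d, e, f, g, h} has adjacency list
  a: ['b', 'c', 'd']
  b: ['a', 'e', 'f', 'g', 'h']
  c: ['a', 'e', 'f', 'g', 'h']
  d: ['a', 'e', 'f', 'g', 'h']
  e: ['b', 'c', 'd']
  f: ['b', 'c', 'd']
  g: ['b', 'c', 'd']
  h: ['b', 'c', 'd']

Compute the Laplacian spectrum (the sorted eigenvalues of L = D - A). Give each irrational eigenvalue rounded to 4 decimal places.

[0, 3, 3, 3, 3, 5, 5, 8]

Each diagonal entry of L is the vertex degree and each off-diagonal entry is -1 where an edge is present, 0 otherwise; in the order [a, b, c, d, e, f, g, h] the diagonal is [3, 5, 5, 5, 3, 3, 3, 3]. L is symmetric positive semidefinite, so every eigenvalue is real and nonnegative. The eigenvalues sum to 30, which equals trace(L) = 2|E|.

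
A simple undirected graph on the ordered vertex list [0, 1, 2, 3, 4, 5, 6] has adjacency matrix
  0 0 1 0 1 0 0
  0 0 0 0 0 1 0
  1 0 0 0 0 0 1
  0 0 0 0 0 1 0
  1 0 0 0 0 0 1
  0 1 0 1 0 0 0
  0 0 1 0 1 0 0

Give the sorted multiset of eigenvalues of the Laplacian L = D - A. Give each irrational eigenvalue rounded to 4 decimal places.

Reading degrees in the order [0, 1, 2, 3, 4, 5, 6] gives [2, 1, 2, 1, 2, 2, 2]; set D = diag(2, 1, 2, 1, 2, 2, 2) and form L = D - A. Diagonalising L (or applying a numerical eigensolver to the 7x7 matrix) gives the spectrum above. The 2 zero eigenvalues correspond to the 2 connected components. The eigenvalues sum to 12, which equals trace(L) = 2|E|.

[0, 0, 1, 2, 2, 3, 4]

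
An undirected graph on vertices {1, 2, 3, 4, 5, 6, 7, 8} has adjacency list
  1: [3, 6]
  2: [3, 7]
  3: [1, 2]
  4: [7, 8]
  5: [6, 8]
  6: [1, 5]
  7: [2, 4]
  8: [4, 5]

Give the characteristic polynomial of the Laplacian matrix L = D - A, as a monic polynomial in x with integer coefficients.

Each diagonal entry of L is the vertex degree and each off-diagonal entry is -1 where an edge is present, 0 otherwise; in the order [1, 2, 3, 4, 5, 6, 7, 8] the diagonal is [2, 2, 2, 2, 2, 2, 2, 2]. L has integer entries, so p(x) = det(xI - L) has integer coefficients. Expanding the determinant yields x^8 - 16x^7 + 104x^6 - 352x^5 + 660x^4 - 672x^3 + 336x^2 - 64x. The constant term is 0 because L is singular (the all-ones vector lies in its kernel).

x^8 - 16x^7 + 104x^6 - 352x^5 + 660x^4 - 672x^3 + 336x^2 - 64x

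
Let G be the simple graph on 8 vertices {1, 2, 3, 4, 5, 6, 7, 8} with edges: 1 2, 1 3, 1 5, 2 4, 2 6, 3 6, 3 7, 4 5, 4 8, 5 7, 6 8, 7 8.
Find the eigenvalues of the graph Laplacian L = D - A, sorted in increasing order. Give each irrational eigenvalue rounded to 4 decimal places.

Each diagonal entry of L is the vertex degree and each off-diagonal entry is -1 where an edge is present, 0 otherwise; in the order [1, 2, 3, 4, 5, 6, 7, 8] the diagonal is [3, 3, 3, 3, 3, 3, 3, 3]. L is symmetric positive semidefinite, so every eigenvalue is real and nonnegative. There is one zero in the spectrum, matching the 1 component.

[0, 2, 2, 2, 4, 4, 4, 6]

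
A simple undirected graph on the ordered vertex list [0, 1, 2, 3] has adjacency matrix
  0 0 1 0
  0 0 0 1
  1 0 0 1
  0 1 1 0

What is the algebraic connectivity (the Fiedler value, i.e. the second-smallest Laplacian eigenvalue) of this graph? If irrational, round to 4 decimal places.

Each diagonal entry of L is the vertex degree and each off-diagonal entry is -1 where an edge is present, 0 otherwise; in the order [0, 1, 2, 3] the diagonal is [1, 1, 2, 2]. The sorted Laplacian eigenvalues are [0, 0.5858, 2, 3.4142]; the algebraic connectivity is the second entry, 0.5858. The eigenvalues sum to 6, which equals trace(L) = 2|E|.

0.5858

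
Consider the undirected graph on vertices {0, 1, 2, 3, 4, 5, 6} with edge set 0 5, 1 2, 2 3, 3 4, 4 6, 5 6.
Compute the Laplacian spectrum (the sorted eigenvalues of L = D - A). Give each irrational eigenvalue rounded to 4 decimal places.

With the vertex order [0, 1, 2, 3, 4, 5, 6], the degrees are [1, 1, 2, 2, 2, 2, 2], giving D = diag(1, 1, 2, 2, 2, 2, 2) and L = D - A. Diagonalising L (or applying a numerical eigensolver to the 7x7 matrix) gives the spectrum above. By the matrix-tree theorem the graph has (1/7) * product of the nonzero eigenvalues = 1 spanning tree.

[0, 0.1981, 0.7530, 1.5550, 2.4450, 3.2470, 3.8019]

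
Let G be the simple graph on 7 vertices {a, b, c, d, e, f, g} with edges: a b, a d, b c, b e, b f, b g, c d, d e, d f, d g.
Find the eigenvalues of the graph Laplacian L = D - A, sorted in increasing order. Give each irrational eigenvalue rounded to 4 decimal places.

[0, 2, 2, 2, 2, 5, 7]

Reading degrees in the order [a, b, c, d, e, f, g] gives [2, 5, 2, 5, 2, 2, 2]; set D = diag(2, 5, 2, 5, 2, 2, 2) and form L = D - A. L is symmetric positive semidefinite, so every eigenvalue is real and nonnegative. The largest eigenvalue, 7, is at most the vertex count 7. There is one zero in the spectrum, matching the 1 component.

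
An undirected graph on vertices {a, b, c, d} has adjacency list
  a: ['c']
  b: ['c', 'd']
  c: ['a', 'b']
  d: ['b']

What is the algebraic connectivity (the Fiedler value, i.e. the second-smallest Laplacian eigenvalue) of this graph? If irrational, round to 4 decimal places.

Reading degrees in the order [a, b, c, d] gives [1, 2, 2, 1]; set D = diag(1, 2, 2, 1) and form L = D - A. Computing the eigenvalues of L and sorting gives [0, 0.5858, 2, 3.4142]. The Fiedler value lambda_2 = 0.5858 is strictly positive, so the graph is connected. The eigenvalues sum to 6, which equals trace(L) = 2|E|.

0.5858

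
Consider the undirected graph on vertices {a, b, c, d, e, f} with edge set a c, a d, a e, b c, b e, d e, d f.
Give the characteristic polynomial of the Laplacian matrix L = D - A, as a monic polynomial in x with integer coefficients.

Each diagonal entry of L is the vertex degree and each off-diagonal entry is -1 where an edge is present, 0 otherwise; in the order [a, b, c, d, e, f] the diagonal is [3, 2, 2, 3, 3, 1]. L has integer entries, so p(x) = det(xI - L) has integer coefficients. Expanding the determinant yields x^6 - 14x^5 + 73x^4 - 174x^3 + 185x^2 - 66x. Since p(0) = det(-L) = 0, x divides p(x). There is one zero in the spectrum, matching the 1 component.

x^6 - 14x^5 + 73x^4 - 174x^3 + 185x^2 - 66x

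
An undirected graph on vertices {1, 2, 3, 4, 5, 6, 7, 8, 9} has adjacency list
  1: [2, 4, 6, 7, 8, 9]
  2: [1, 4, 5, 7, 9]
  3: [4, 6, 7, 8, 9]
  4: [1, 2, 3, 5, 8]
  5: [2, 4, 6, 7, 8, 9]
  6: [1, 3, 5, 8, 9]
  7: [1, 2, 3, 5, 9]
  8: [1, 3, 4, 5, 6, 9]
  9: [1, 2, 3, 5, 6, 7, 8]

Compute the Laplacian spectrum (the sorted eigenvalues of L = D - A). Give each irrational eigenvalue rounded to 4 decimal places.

Reading degrees in the order [1, 2, 3, 4, 5, 6, 7, 8, 9] gives [6, 5, 5, 5, 6, 5, 5, 6, 7]; set D = diag(6, 5, 5, 5, 6, 5, 5, 6, 7) and form L = D - A. L is symmetric positive semidefinite, so every eigenvalue is real and nonnegative. The eigenvalues sum to 50, which equals trace(L) = 2|E|.

[0, 3.9613, 4.6722, 5.0891, 6, 6.4389, 6.9349, 8.1670, 8.7365]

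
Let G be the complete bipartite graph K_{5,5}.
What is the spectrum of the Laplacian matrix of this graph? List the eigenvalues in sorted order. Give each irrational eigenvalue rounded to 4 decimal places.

[0, 5, 5, 5, 5, 5, 5, 5, 5, 10]

The graph has 10 vertices and degree multiset [5, 5, 5, 5, 5, 5, 5, 5, 5, 5]; D is the diagonal matrix of degrees and L = D - A. Diagonalising L (or applying a numerical eigensolver to the 10x10 matrix) gives the spectrum above.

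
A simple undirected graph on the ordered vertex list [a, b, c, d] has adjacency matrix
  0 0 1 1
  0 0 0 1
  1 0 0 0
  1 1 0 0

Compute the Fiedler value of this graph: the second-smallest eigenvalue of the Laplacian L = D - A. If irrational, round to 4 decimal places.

0.5858

Each diagonal entry of L is the vertex degree and each off-diagonal entry is -1 where an edge is present, 0 otherwise; in the order [a, b, c, d] the diagonal is [2, 1, 1, 2]. Computing the eigenvalues of L and sorting gives [0, 0.5858, 2, 3.4142]. The Fiedler value lambda_2 = 0.5858 is strictly positive, so the graph is connected. By the matrix-tree theorem the graph has (1/4) * product of the nonzero eigenvalues = 1 spanning tree.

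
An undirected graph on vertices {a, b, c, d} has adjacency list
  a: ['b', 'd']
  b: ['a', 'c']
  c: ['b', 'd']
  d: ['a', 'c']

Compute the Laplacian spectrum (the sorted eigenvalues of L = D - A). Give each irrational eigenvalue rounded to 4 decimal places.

[0, 2, 2, 4]

Each diagonal entry of L is the vertex degree and each off-diagonal entry is -1 where an edge is present, 0 otherwise; in the order [a, b, c, d] the diagonal is [2, 2, 2, 2]. The multiplicity of 0 as a Laplacian eigenvalue equals the number of connected components. The single zero eigenvalue shows the graph is connected. There is one zero in the spectrum, matching the 1 component. The eigenvalues sum to 8, which equals trace(L) = 2|E|.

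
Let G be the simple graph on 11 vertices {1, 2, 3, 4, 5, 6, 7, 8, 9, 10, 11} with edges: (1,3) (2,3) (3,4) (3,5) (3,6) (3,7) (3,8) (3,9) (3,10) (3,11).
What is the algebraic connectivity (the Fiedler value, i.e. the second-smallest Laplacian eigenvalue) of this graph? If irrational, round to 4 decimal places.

With the vertex order [1, 2, 3, 4, 5, 6, 7, 8, 9, 10, 11], the degrees are [1, 1, 10, 1, 1, 1, 1, 1, 1, 1, 1], giving D = diag(1, 1, 10, 1, 1, 1, 1, 1, 1, 1, 1) and L = D - A. Computing the eigenvalues of L and sorting gives [0, 1, 1, 1, 1, 1, 1, 1, 1, 1, 11]. The Fiedler value lambda_2 = 1 is strictly positive, so the graph is connected.

1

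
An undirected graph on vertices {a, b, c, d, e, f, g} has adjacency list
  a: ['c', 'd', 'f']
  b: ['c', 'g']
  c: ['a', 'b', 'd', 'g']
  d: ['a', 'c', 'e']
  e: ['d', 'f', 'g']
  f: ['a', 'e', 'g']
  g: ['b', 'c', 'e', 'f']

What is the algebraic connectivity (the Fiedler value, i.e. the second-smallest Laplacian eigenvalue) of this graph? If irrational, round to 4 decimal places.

Each diagonal entry of L is the vertex degree and each off-diagonal entry is -1 where an edge is present, 0 otherwise; in the order [a, b, c, d, e, f, g] the diagonal is [3, 2, 4, 3, 3, 3, 4]. The sorted Laplacian eigenvalues are [0, 1.5858, 2.2679, 3, 4.4142, 5, 5.7321]; the algebraic connectivity is the second entry, 1.5858. The eigenvalues sum to 22, which equals trace(L) = 2|E|. The largest eigenvalue, 5.7321, is at most the vertex count 7.

1.5858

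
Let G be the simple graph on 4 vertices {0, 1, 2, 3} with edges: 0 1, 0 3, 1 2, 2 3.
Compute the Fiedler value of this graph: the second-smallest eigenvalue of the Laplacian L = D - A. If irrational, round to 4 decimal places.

Each diagonal entry of L is the vertex degree and each off-diagonal entry is -1 where an edge is present, 0 otherwise; in the order [0, 1, 2, 3] the diagonal is [2, 2, 2, 2]. The sorted Laplacian eigenvalues are [0, 2, 2, 4]; the algebraic connectivity is the second entry, 2. By the matrix-tree theorem the graph has (1/4) * product of the nonzero eigenvalues = 4 spanning trees.

2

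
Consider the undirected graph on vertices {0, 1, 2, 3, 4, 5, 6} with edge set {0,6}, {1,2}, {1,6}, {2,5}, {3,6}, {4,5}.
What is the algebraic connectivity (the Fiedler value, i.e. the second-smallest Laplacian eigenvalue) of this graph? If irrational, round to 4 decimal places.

0.2254

Reading degrees in the order [0, 1, 2, 3, 4, 5, 6] gives [1, 2, 2, 1, 1, 2, 3]; set D = diag(1, 2, 2, 1, 1, 2, 3) and form L = D - A. The smallest Laplacian eigenvalue is always 0. The next one, lambda_2 = 0.2254, measures how hard the graph is to disconnect: larger values mean better connectivity.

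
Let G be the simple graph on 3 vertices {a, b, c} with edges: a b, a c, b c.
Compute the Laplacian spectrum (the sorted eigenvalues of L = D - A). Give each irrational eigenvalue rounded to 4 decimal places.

With the vertex order [a, b, c], the degrees are [2, 2, 2], giving D = diag(2, 2, 2) and L = D - A. Since every row of L sums to 0, the all-ones vector is in the kernel and 0 is an eigenvalue. The single zero eigenvalue shows the graph is connected. There is one zero in the spectrum, matching the 1 component.

[0, 3, 3]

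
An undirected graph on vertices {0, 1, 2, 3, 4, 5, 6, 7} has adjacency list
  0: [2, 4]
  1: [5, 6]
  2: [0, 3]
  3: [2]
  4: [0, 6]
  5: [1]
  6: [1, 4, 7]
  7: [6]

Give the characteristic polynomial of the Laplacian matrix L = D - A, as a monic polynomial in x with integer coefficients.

Each diagonal entry of L is the vertex degree and each off-diagonal entry is -1 where an edge is present, 0 otherwise; in the order [0, 1, 2, 3, 4, 5, 6, 7] the diagonal is [2, 2, 2, 1, 2, 1, 3, 1]. L has integer entries, so p(x) = det(xI - L) has integer coefficients. Expanding the determinant yields x^8 - 14x^7 + 77x^6 - 212x^5 + 308x^4 - 228x^3 + 76x^2 - 8x. The constant term is 0 because L is singular (the all-ones vector lies in its kernel). The eigenvalues sum to 14, which equals trace(L) = 2|E|.

x^8 - 14x^7 + 77x^6 - 212x^5 + 308x^4 - 228x^3 + 76x^2 - 8x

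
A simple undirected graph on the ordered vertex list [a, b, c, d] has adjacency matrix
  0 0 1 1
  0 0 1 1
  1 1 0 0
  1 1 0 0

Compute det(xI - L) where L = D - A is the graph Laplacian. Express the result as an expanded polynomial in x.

With the vertex order [a, b, c, d], the degrees are [2, 2, 2, 2], giving D = diag(2, 2, 2, 2) and L = D - A. Computing det(xI - L) by cofactor expansion (or equivalently via sum-over-permutations) gives x^4 - 8x^3 + 20x^2 - 16x. The coefficient of x^3 equals -trace(L) = -8, matching the sum of degrees. The largest eigenvalue, 4, is at most the vertex count 4. There is one zero in the spectrum, matching the 1 component.

x^4 - 8x^3 + 20x^2 - 16x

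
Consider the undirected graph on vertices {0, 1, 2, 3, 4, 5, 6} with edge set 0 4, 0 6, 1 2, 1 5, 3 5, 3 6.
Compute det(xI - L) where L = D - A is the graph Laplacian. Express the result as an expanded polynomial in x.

Each diagonal entry of L is the vertex degree and each off-diagonal entry is -1 where an edge is present, 0 otherwise; in the order [0, 1, 2, 3, 4, 5, 6] the diagonal is [2, 2, 1, 2, 1, 2, 2]. Computing det(xI - L) by cofactor expansion (or equivalently via sum-over-permutations) gives x^7 - 12x^6 + 55x^5 - 120x^4 + 126x^3 - 56x^2 + 7x. The constant term is 0 because L is singular (the all-ones vector lies in its kernel). There is one zero in the spectrum, matching the 1 component.

x^7 - 12x^6 + 55x^5 - 120x^4 + 126x^3 - 56x^2 + 7x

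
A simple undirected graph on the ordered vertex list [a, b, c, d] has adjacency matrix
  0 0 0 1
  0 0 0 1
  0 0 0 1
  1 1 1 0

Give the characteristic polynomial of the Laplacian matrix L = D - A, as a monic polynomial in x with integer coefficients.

Each diagonal entry of L is the vertex degree and each off-diagonal entry is -1 where an edge is present, 0 otherwise; in the order [a, b, c, d] the diagonal is [1, 1, 1, 3]. The eigenvalues of L are [0, 1, 1, 4]; the characteristic polynomial is the product of (x - lambda_i), which multiplies out to x^4 - 6x^3 + 9x^2 - 4x. The constant term is 0 because L is singular (the all-ones vector lies in its kernel). The largest eigenvalue, 4, is at most the vertex count 4.

x^4 - 6x^3 + 9x^2 - 4x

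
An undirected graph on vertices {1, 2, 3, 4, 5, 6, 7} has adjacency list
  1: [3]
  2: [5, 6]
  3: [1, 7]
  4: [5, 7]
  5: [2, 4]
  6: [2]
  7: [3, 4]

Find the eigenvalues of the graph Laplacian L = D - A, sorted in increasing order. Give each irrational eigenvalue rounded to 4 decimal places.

[0, 0.1981, 0.7530, 1.5550, 2.4450, 3.2470, 3.8019]

With the vertex order [1, 2, 3, 4, 5, 6, 7], the degrees are [1, 2, 2, 2, 2, 1, 2], giving D = diag(1, 2, 2, 2, 2, 1, 2) and L = D - A. Diagonalising L (or applying a numerical eigensolver to the 7x7 matrix) gives the spectrum above. The single zero eigenvalue shows the graph is connected. The eigenvalues sum to 12, which equals trace(L) = 2|E|.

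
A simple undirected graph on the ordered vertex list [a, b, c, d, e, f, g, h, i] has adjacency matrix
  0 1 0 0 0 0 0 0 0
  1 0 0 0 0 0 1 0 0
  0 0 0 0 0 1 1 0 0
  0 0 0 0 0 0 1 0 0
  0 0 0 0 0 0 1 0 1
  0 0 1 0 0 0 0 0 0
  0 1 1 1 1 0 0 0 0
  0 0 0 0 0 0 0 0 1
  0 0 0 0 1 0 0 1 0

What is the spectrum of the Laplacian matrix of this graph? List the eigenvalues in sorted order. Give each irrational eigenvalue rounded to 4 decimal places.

[0, 0.2398, 0.3820, 0.7199, 1.4240, 2.2032, 2.6180, 3.1692, 5.2439]

Reading degrees in the order [a, b, c, d, e, f, g, h, i] gives [1, 2, 2, 1, 2, 1, 4, 1, 2]; set D = diag(1, 2, 2, 1, 2, 1, 4, 1, 2) and form L = D - A. L is symmetric positive semidefinite, so every eigenvalue is real and nonnegative. The single zero eigenvalue shows the graph is connected.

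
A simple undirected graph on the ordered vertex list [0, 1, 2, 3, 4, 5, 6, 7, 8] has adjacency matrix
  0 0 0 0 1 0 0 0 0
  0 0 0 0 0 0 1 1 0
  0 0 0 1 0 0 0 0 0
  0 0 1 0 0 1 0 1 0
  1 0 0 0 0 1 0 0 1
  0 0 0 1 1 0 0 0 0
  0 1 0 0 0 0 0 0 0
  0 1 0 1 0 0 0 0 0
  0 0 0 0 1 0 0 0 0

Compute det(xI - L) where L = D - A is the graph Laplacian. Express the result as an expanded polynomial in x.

Reading degrees in the order [0, 1, 2, 3, 4, 5, 6, 7, 8] gives [1, 2, 1, 3, 3, 2, 1, 2, 1]; set D = diag(1, 2, 1, 3, 3, 2, 1, 2, 1) and form L = D - A. L has integer entries, so p(x) = det(xI - L) has integer coefficients. Expanding the determinant yields x^9 - 16x^8 + 103x^7 - 344x^6 + 643x^5 - 678x^4 + 384x^3 - 102x^2 + 9x. The constant term is 0 because L is singular (the all-ones vector lies in its kernel). There is one zero in the spectrum, matching the 1 component.

x^9 - 16x^8 + 103x^7 - 344x^6 + 643x^5 - 678x^4 + 384x^3 - 102x^2 + 9x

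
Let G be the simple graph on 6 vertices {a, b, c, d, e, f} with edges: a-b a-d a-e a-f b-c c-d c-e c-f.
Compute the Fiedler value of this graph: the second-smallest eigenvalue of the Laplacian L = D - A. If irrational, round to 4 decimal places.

2

Reading degrees in the order [a, b, c, d, e, f] gives [4, 2, 4, 2, 2, 2]; set D = diag(4, 2, 4, 2, 2, 2) and form L = D - A. Computing the eigenvalues of L and sorting gives [0, 2, 2, 2, 4, 6]. The Fiedler value lambda_2 = 2 is strictly positive, so the graph is connected. By the matrix-tree theorem the graph has (1/6) * product of the nonzero eigenvalues = 32 spanning trees.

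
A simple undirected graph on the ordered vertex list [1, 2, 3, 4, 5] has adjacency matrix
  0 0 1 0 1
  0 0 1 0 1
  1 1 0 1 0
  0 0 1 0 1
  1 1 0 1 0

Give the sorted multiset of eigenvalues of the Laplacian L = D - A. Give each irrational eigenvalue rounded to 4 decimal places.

Reading degrees in the order [1, 2, 3, 4, 5] gives [2, 2, 3, 2, 3]; set D = diag(2, 2, 3, 2, 3) and form L = D - A. The multiplicity of 0 as a Laplacian eigenvalue equals the number of connected components. There is one zero in the spectrum, matching the 1 component. The largest eigenvalue, 5, is at most the vertex count 5.

[0, 2, 2, 3, 5]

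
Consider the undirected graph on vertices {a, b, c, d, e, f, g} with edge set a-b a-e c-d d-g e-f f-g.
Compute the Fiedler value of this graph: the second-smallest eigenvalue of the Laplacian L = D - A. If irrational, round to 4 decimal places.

0.1981

With the vertex order [a, b, c, d, e, f, g], the degrees are [2, 1, 1, 2, 2, 2, 2], giving D = diag(2, 1, 1, 2, 2, 2, 2) and L = D - A. The sorted Laplacian eigenvalues are [0, 0.1981, 0.7530, 1.5550, 2.4450, 3.2470, 3.8019]; the algebraic connectivity is the second entry, 0.1981.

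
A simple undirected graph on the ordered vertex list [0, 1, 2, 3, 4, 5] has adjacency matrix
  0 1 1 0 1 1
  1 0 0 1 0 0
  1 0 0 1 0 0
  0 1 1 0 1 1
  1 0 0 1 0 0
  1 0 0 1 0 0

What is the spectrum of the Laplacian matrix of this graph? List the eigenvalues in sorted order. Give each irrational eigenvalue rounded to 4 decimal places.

[0, 2, 2, 2, 4, 6]

With the vertex order [0, 1, 2, 3, 4, 5], the degrees are [4, 2, 2, 4, 2, 2], giving D = diag(4, 2, 2, 4, 2, 2) and L = D - A. The multiplicity of 0 as a Laplacian eigenvalue equals the number of connected components. The single zero eigenvalue shows the graph is connected. By the matrix-tree theorem the graph has (1/6) * product of the nonzero eigenvalues = 32 spanning trees. The largest eigenvalue, 6, is at most the vertex count 6.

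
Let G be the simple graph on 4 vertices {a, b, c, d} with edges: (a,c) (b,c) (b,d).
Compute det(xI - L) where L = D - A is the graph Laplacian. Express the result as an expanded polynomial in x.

x^4 - 6x^3 + 10x^2 - 4x

Reading degrees in the order [a, b, c, d] gives [1, 2, 2, 1]; set D = diag(1, 2, 2, 1) and form L = D - A. Computing det(xI - L) by cofactor expansion (or equivalently via sum-over-permutations) gives x^4 - 6x^3 + 10x^2 - 4x. The coefficient of x^3 equals -trace(L) = -6, matching the sum of degrees.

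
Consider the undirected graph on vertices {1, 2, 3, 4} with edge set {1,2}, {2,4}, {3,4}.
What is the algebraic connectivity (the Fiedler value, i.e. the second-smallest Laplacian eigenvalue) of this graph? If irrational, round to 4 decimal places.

Reading degrees in the order [1, 2, 3, 4] gives [1, 2, 1, 2]; set D = diag(1, 2, 1, 2) and form L = D - A. The sorted Laplacian eigenvalues are [0, 0.5858, 2, 3.4142]; the algebraic connectivity is the second entry, 0.5858. The largest eigenvalue, 3.4142, is at most the vertex count 4. There is one zero in the spectrum, matching the 1 component.

0.5858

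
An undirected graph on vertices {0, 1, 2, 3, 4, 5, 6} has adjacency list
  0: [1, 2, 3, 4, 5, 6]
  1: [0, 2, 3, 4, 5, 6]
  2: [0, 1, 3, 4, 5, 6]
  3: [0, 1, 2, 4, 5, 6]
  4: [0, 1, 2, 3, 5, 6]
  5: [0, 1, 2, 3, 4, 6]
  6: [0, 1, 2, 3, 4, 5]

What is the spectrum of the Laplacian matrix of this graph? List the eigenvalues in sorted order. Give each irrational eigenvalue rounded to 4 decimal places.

Reading degrees in the order [0, 1, 2, 3, 4, 5, 6] gives [6, 6, 6, 6, 6, 6, 6]; set D = diag(6, 6, 6, 6, 6, 6, 6) and form L = D - A. Diagonalising L (or applying a numerical eigensolver to the 7x7 matrix) gives the spectrum above.

[0, 7, 7, 7, 7, 7, 7]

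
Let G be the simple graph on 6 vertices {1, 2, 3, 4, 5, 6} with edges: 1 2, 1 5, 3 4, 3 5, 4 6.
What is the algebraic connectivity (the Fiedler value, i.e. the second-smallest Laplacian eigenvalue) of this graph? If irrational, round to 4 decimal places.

0.2679

With the vertex order [1, 2, 3, 4, 5, 6], the degrees are [2, 1, 2, 2, 2, 1], giving D = diag(2, 1, 2, 2, 2, 1) and L = D - A. The smallest Laplacian eigenvalue is always 0. The next one, lambda_2 = 0.2679, measures how hard the graph is to disconnect: larger values mean better connectivity.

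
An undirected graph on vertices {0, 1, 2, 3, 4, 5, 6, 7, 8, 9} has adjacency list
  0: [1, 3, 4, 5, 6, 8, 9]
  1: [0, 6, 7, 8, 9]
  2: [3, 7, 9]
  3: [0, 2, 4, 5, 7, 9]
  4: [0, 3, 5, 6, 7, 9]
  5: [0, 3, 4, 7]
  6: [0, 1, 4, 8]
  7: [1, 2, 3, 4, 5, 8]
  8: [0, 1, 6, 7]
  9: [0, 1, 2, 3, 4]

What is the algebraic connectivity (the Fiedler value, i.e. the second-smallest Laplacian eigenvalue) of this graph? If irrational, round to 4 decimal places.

2.2163

Reading degrees in the order [0, 1, 2, 3, 4, 5, 6, 7, 8, 9] gives [7, 5, 3, 6, 6, 4, 4, 6, 4, 5]; set D = diag(7, 5, 3, 6, 6, 4, 4, 6, 4, 5) and form L = D - A. The smallest Laplacian eigenvalue is always 0. The next one, lambda_2 = 2.2163, measures how hard the graph is to disconnect: larger values mean better connectivity.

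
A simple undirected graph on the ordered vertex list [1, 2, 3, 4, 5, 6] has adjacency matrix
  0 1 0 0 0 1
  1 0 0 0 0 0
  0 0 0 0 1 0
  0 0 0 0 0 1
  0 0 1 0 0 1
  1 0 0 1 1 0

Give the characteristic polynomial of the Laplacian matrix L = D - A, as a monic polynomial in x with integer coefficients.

x^6 - 10x^5 + 35x^4 - 52x^3 + 31x^2 - 6x

Reading degrees in the order [1, 2, 3, 4, 5, 6] gives [2, 1, 1, 1, 2, 3]; set D = diag(2, 1, 1, 1, 2, 3) and form L = D - A. Computing det(xI - L) by cofactor expansion (or equivalently via sum-over-permutations) gives x^6 - 10x^5 + 35x^4 - 52x^3 + 31x^2 - 6x. The constant term is 0 because L is singular (the all-ones vector lies in its kernel). There is one zero in the spectrum, matching the 1 component.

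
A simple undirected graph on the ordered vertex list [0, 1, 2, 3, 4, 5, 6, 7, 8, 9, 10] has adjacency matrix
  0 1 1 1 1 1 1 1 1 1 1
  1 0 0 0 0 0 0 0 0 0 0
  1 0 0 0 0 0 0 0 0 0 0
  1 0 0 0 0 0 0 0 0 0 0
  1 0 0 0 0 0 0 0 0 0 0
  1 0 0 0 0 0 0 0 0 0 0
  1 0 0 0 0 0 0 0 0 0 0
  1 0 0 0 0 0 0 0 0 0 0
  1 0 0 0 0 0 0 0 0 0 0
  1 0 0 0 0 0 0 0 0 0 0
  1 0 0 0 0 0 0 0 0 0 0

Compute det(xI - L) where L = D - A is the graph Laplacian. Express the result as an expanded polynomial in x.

x^11 - 20x^10 + 135x^9 - 480x^8 + 1050x^7 - 1512x^6 + 1470x^5 - 960x^4 + 405x^3 - 100x^2 + 11x

Each diagonal entry of L is the vertex degree and each off-diagonal entry is -1 where an edge is present, 0 otherwise; in the order [0, 1, 2, 3, 4, 5, 6, 7, 8, 9, 10] the diagonal is [10, 1, 1, 1, 1, 1, 1, 1, 1, 1, 1]. L has integer entries, so p(x) = det(xI - L) has integer coefficients. Expanding the determinant yields x^11 - 20x^10 + 135x^9 - 480x^8 + 1050x^7 - 1512x^6 + 1470x^5 - 960x^4 + 405x^3 - 100x^2 + 11x. Since p(0) = det(-L) = 0, x divides p(x). The largest eigenvalue, 11, is at most the vertex count 11.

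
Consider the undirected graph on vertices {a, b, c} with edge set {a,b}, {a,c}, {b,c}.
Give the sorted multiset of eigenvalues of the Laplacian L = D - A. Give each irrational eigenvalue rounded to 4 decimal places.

[0, 3, 3]

Each diagonal entry of L is the vertex degree and each off-diagonal entry is -1 where an edge is present, 0 otherwise; in the order [a, b, c] the diagonal is [2, 2, 2]. Since every row of L sums to 0, the all-ones vector is in the kernel and 0 is an eigenvalue. The single zero eigenvalue shows the graph is connected. By the matrix-tree theorem the graph has (1/3) * product of the nonzero eigenvalues = 3 spanning trees.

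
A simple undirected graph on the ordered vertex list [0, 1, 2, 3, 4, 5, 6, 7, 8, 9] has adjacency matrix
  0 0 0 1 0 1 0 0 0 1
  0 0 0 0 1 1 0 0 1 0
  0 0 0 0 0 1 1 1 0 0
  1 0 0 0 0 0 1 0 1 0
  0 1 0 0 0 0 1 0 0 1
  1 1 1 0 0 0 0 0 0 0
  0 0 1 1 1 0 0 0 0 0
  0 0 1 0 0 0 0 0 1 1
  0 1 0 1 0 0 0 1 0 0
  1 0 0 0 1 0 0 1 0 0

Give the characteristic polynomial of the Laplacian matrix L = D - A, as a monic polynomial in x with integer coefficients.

Each diagonal entry of L is the vertex degree and each off-diagonal entry is -1 where an edge is present, 0 otherwise; in the order [0, 1, 2, 3, 4, 5, 6, 7, 8, 9] the diagonal is [3, 3, 3, 3, 3, 3, 3, 3, 3, 3]. Computing det(xI - L) by cofactor expansion (or equivalently via sum-over-permutations) gives x^10 - 30x^9 + 390x^8 - 2880x^7 + 13305x^6 - 39882x^5 + 77640x^4 - 94800x^3 + 66000x^2 - 20000x. Since p(0) = det(-L) = 0, x divides p(x).

x^10 - 30x^9 + 390x^8 - 2880x^7 + 13305x^6 - 39882x^5 + 77640x^4 - 94800x^3 + 66000x^2 - 20000x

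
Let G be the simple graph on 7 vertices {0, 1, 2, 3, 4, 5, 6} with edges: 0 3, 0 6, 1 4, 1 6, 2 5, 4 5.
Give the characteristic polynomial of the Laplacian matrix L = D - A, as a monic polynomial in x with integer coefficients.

With the vertex order [0, 1, 2, 3, 4, 5, 6], the degrees are [2, 2, 1, 1, 2, 2, 2], giving D = diag(2, 2, 1, 1, 2, 2, 2) and L = D - A. L has integer entries, so p(x) = det(xI - L) has integer coefficients. Expanding the determinant yields x^7 - 12x^6 + 55x^5 - 120x^4 + 126x^3 - 56x^2 + 7x. The coefficient of x^6 equals -trace(L) = -12, matching the sum of degrees. The eigenvalues sum to 12, which equals trace(L) = 2|E|.

x^7 - 12x^6 + 55x^5 - 120x^4 + 126x^3 - 56x^2 + 7x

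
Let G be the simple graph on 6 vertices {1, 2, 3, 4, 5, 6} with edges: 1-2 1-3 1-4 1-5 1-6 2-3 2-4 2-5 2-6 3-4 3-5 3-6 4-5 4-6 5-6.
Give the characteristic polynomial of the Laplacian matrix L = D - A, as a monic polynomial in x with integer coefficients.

x^6 - 30x^5 + 360x^4 - 2160x^3 + 6480x^2 - 7776x

Reading degrees in the order [1, 2, 3, 4, 5, 6] gives [5, 5, 5, 5, 5, 5]; set D = diag(5, 5, 5, 5, 5, 5) and form L = D - A. The eigenvalues of L are [0, 6, 6, 6, 6, 6]; the characteristic polynomial is the product of (x - lambda_i), which multiplies out to x^6 - 30x^5 + 360x^4 - 2160x^3 + 6480x^2 - 7776x. The coefficient of x^5 equals -trace(L) = -30, matching the sum of degrees. The eigenvalues sum to 30, which equals trace(L) = 2|E|. By the matrix-tree theorem the graph has (1/6) * product of the nonzero eigenvalues = 1296 spanning trees.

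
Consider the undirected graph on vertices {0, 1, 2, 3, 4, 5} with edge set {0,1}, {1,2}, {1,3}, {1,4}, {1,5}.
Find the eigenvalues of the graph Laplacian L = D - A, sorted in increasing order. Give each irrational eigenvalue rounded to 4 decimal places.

[0, 1, 1, 1, 1, 6]

Each diagonal entry of L is the vertex degree and each off-diagonal entry is -1 where an edge is present, 0 otherwise; in the order [0, 1, 2, 3, 4, 5] the diagonal is [1, 5, 1, 1, 1, 1]. L is symmetric positive semidefinite, so every eigenvalue is real and nonnegative.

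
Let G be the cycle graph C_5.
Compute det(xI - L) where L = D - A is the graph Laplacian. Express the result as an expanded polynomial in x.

x^5 - 10x^4 + 35x^3 - 50x^2 + 25x

The graph has 5 vertices and degree multiset [2, 2, 2, 2, 2]; D is the diagonal matrix of degrees and L = D - A. L has integer entries, so p(x) = det(xI - L) has integer coefficients. Expanding the determinant yields x^5 - 10x^4 + 35x^3 - 50x^2 + 25x. Since p(0) = det(-L) = 0, x divides p(x). The eigenvalues sum to 10, which equals trace(L) = 2|E|. There is one zero in the spectrum, matching the 1 component.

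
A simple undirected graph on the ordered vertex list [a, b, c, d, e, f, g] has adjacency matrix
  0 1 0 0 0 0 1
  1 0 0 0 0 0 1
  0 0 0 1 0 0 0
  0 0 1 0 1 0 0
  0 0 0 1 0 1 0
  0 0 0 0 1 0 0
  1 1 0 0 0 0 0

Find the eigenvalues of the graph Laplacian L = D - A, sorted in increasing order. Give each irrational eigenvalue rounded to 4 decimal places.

Each diagonal entry of L is the vertex degree and each off-diagonal entry is -1 where an edge is present, 0 otherwise; in the order [a, b, c, d, e, f, g] the diagonal is [2, 2, 1, 2, 2, 1, 2]. L is symmetric positive semidefinite, so every eigenvalue is real and nonnegative. The 2 zero eigenvalues correspond to the 2 connected components. The largest eigenvalue, 3.4142, is at most the vertex count 7.

[0, 0, 0.5858, 2, 3, 3, 3.4142]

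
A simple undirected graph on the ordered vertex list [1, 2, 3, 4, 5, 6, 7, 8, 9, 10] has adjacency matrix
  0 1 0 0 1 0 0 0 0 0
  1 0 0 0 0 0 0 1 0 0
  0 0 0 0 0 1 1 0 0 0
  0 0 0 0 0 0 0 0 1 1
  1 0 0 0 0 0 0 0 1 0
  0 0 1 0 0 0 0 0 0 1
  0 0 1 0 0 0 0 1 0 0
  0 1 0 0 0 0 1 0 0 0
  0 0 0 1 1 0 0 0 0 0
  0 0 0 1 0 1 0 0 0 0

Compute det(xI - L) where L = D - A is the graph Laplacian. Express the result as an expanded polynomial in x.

x^10 - 20x^9 + 170x^8 - 800x^7 + 2275x^6 - 4004x^5 + 4290x^4 - 2640x^3 + 825x^2 - 100x

Each diagonal entry of L is the vertex degree and each off-diagonal entry is -1 where an edge is present, 0 otherwise; in the order [1, 2, 3, 4, 5, 6, 7, 8, 9, 10] the diagonal is [2, 2, 2, 2, 2, 2, 2, 2, 2, 2]. L has integer entries, so p(x) = det(xI - L) has integer coefficients. Expanding the determinant yields x^10 - 20x^9 + 170x^8 - 800x^7 + 2275x^6 - 4004x^5 + 4290x^4 - 2640x^3 + 825x^2 - 100x. The coefficient of x^9 equals -trace(L) = -20, matching the sum of degrees. By the matrix-tree theorem the graph has (1/10) * product of the nonzero eigenvalues = 10 spanning trees.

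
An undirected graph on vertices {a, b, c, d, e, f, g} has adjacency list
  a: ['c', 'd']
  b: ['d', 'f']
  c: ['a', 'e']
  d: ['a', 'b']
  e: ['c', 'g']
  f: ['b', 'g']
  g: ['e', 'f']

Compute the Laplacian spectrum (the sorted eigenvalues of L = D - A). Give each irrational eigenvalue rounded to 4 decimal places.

[0, 0.7530, 0.7530, 2.4450, 2.4450, 3.8019, 3.8019]

Reading degrees in the order [a, b, c, d, e, f, g] gives [2, 2, 2, 2, 2, 2, 2]; set D = diag(2, 2, 2, 2, 2, 2, 2) and form L = D - A. Since every row of L sums to 0, the all-ones vector is in the kernel and 0 is an eigenvalue.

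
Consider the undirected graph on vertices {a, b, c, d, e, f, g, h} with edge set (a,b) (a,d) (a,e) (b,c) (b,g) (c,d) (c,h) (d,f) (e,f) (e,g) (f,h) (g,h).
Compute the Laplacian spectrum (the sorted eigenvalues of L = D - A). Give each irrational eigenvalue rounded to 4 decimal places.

With the vertex order [a, b, c, d, e, f, g, h], the degrees are [3, 3, 3, 3, 3, 3, 3, 3], giving D = diag(3, 3, 3, 3, 3, 3, 3, 3) and L = D - A. L is symmetric positive semidefinite, so every eigenvalue is real and nonnegative. The single zero eigenvalue shows the graph is connected. There is one zero in the spectrum, matching the 1 component. The largest eigenvalue, 6, is at most the vertex count 8.

[0, 2, 2, 2, 4, 4, 4, 6]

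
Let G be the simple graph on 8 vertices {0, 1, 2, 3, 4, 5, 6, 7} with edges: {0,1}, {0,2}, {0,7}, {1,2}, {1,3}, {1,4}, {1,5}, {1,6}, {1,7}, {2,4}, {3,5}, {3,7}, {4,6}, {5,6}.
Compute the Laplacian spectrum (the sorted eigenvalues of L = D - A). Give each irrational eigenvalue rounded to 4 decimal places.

[0, 1.7530, 1.7530, 3.4450, 3.4450, 4.8019, 4.8019, 8]

With the vertex order [0, 1, 2, 3, 4, 5, 6, 7], the degrees are [3, 7, 3, 3, 3, 3, 3, 3], giving D = diag(3, 7, 3, 3, 3, 3, 3, 3) and L = D - A. L is symmetric positive semidefinite, so every eigenvalue is real and nonnegative. The single zero eigenvalue shows the graph is connected. The eigenvalues sum to 28, which equals trace(L) = 2|E|. There is one zero in the spectrum, matching the 1 component.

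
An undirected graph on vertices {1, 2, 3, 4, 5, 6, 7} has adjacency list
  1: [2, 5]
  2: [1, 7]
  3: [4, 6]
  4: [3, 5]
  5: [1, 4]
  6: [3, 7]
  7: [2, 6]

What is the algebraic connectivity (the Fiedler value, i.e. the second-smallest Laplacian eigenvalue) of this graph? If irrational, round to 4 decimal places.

Reading degrees in the order [1, 2, 3, 4, 5, 6, 7] gives [2, 2, 2, 2, 2, 2, 2]; set D = diag(2, 2, 2, 2, 2, 2, 2) and form L = D - A. The sorted Laplacian eigenvalues are [0, 0.7530, 0.7530, 2.4450, 2.4450, 3.8019, 3.8019]; the algebraic connectivity is the second entry, 0.7530. The largest eigenvalue, 3.8019, is at most the vertex count 7. There is one zero in the spectrum, matching the 1 component.

0.7530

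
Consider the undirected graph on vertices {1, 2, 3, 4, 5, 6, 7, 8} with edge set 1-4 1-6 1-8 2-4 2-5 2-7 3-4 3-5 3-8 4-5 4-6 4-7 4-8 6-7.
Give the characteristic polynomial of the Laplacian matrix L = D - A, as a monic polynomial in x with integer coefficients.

Each diagonal entry of L is the vertex degree and each off-diagonal entry is -1 where an edge is present, 0 otherwise; in the order [1, 2, 3, 4, 5, 6, 7, 8] the diagonal is [3, 3, 3, 7, 3, 3, 3, 3]. Computing det(xI - L) by cofactor expansion (or equivalently via sum-over-permutations) gives x^8 - 28x^7 + 322x^6 - 1974x^5 + 6965x^4 - 14126x^3 + 15225x^2 - 6728x. Since p(0) = det(-L) = 0, x divides p(x). The eigenvalues sum to 28, which equals trace(L) = 2|E|.

x^8 - 28x^7 + 322x^6 - 1974x^5 + 6965x^4 - 14126x^3 + 15225x^2 - 6728x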